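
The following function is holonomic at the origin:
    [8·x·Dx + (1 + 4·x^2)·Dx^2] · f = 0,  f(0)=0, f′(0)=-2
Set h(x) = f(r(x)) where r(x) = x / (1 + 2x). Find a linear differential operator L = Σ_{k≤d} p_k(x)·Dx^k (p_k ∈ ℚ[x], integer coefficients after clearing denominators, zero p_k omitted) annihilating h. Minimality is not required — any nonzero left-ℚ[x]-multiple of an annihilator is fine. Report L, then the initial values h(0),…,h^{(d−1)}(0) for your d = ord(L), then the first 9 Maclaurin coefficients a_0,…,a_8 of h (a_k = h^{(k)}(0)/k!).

f: a_k = 0, -2, 0, 8/3, 0, -32/5, 0, 128/7, 0, …
f∘r: x↦r, Dx↦Dx/r' in L_f ⇒ L₀.
L = (4 + 16·x)·Dx + (1 + 4·x + 8·x^2)·Dx^2  (order 2).
h: a_k = 0, -2, 4, -16/3, 0, 128/5, -256/3, 1024/7, 0, …
ICs: h(0) = 0, h′(0) = -2.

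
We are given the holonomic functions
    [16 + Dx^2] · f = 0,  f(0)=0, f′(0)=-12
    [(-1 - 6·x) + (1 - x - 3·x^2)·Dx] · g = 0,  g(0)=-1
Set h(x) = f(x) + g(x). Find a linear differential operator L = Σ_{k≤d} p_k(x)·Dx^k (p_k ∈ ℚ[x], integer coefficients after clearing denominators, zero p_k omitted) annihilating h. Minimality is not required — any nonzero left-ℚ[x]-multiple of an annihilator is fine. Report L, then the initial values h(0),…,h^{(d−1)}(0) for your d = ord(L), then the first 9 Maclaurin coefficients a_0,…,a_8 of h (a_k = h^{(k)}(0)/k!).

f: a_k = 0, -12, 0, 32, 0, -128/5, 0, 1024/105, 0, …
g: a_k = -1, -1, -4, -7, -19, -40, -97, -217, -508, …
Weyl lclm of L_f,L_g ⇒ L₀ (ord ≤ 3).
L = (-464 - 2816·x - 416·x^2 - 2112·x^3 - 5760·x^4 - 6912·x^5) + (192 - 304·x - 672·x^2 + 1312·x^3 + 1008·x^4 - 3456·x^5 - 3456·x^6)·Dx + (-29 - 176·x - 26·x^2 - 132·x^3 - 360·x^4 - 432·x^5)·Dx^2 + (12 - 19·x - 42·x^2 + 82·x^3 + 63·x^4 - 216·x^5 - 216·x^6)·Dx^3  (order 3).
h: a_k = -1, -13, -4, 25, -19, -328/5, -97, -21761/105, -508, …
ICs: h(0) = -1, h′(0) = -13, h′′(0) = -8.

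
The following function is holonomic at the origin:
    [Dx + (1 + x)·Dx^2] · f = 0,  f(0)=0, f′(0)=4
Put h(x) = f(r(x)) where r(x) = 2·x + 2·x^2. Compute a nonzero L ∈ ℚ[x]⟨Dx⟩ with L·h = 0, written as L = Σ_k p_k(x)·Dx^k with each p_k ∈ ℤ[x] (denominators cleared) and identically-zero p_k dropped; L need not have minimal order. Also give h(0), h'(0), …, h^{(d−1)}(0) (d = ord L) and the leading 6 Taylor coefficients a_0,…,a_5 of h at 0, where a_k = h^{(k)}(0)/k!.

L = (4·x + 4·x^2)·Dx + (1 + 4·x + 6·x^2 + 4·x^3)·Dx^2  (order 2).
h: a_k = 0, 8, 0, -16/3, 8, -32/5, …
ICs: h(0) = 0, h′(0) = 8.

f: a_k = 0, 4, -2, 4/3, -1, 4/5, …
h₀=f(r): pull back L_f along r ⇒ L₀.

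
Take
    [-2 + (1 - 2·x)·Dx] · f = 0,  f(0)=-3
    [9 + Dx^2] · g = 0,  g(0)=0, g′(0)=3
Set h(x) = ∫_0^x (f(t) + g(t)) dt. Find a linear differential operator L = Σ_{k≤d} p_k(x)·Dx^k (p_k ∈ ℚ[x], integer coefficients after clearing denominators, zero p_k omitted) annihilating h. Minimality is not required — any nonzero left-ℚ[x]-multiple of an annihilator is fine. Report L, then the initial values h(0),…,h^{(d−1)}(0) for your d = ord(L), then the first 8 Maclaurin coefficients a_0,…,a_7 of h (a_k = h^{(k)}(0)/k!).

L = (594 - 648·x + 648·x^2)·Dx + (-153 + 630·x - 972·x^2 + 648·x^3)·Dx^2 + (66 - 72·x + 72·x^2)·Dx^3 + (-17 + 70·x - 108·x^2 + 72·x^3)·Dx^4  (order 4).
h: a_k = 0, -3, -3/2, -4, -57/8, -48/5, -1253/80, -192/7, …
ICs: h(0) = 0, h′(0) = -3, h′′(0) = -3, h′′′(0) = -24.

f: a_k = -3, -6, -12, -24, -48, -96, -192, -384, …
g: a_k = 0, 3, 0, -9/2, 0, 81/40, 0, -243/560, …
Sum ⇒ L₀ = lclm(L_f,L_g) in ℚ(x)⟨Dx⟩.
Integrate: L := L₀·Dx.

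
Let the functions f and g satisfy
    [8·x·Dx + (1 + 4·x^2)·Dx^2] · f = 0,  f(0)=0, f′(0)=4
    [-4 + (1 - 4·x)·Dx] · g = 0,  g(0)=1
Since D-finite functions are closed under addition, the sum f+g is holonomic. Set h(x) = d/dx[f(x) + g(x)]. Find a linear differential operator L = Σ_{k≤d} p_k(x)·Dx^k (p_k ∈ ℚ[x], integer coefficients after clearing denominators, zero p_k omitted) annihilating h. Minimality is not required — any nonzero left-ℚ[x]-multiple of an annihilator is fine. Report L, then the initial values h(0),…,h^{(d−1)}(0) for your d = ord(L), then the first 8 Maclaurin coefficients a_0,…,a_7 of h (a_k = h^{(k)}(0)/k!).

f: a_k = 0, 4, 0, -16/3, 0, 64/5, 0, -256/7, …
g: a_k = 1, 4, 16, 64, 256, 1024, 4096, 16384, …
Sum ⇒ L₀ = lclm(L_f,L_g) in ℚ(x)⟨Dx⟩.
Differentiate: ansatz ord ≤ ord L₀ ⇒ L.
L = (8 - 128·x - 96·x^2) + (-13 + 8·x - 100·x^2 - 96·x^3)·Dx + (1 - 3·x - 12·x^3 - 16·x^4)·Dx^2  (order 2).
h: a_k = 8, 32, 176, 1024, 5184, 24576, 114432, 524288, …
ICs: h(0) = 8, h′(0) = 32.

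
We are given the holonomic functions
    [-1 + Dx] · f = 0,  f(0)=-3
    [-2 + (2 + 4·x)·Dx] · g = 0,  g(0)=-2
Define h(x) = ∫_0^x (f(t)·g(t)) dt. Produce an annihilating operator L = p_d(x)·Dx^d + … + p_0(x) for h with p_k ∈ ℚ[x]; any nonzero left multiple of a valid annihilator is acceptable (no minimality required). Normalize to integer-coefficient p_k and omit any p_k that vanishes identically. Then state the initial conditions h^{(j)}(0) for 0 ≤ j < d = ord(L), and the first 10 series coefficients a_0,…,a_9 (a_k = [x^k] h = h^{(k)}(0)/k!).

f: a_k = -3, -3, -3/2, -1/2, -1/8, -1/40, -1/240, -1/1680, -1/13440, -1/120960, …
g: a_k = -2, -2, 1, -1, 5/4, -7/4, 21/8, -33/8, 429/64, -715/64, …
h₀=f·g: eliminate ⇒ L₀, order ≤ 1·1.
h=∫₀ˣh₀: take L = L₀·Dx.
L = (-2 - 2·x)·Dx + (1 + 2·x)·Dx^2  (order 2).
h: a_k = 0, 6, 6, 2, 1, -1/5, 7/15, -61/105, 347/420, -4591/3780, …
ICs: h(0) = 0, h′(0) = 6.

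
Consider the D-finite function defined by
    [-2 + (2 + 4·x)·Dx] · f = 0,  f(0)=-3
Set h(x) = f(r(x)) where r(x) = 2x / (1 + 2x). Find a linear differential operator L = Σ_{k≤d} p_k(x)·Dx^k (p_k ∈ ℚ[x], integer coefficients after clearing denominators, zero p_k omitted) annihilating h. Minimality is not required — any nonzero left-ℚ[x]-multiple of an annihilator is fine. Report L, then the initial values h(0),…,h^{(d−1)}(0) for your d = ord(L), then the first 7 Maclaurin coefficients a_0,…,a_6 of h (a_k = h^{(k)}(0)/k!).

L = -2 + (1 + 8·x + 12·x^2)·Dx  (order 1).
h: a_k = -3, -6, 18, -60, 222, -900, 3924, …
ICs: h(0) = -3.

f: a_k = -3, -3, 3/2, -3/2, 15/8, -21/8, 63/16, …
L₀ from L_f via x↦r, Dx↦r'^{-1}Dx.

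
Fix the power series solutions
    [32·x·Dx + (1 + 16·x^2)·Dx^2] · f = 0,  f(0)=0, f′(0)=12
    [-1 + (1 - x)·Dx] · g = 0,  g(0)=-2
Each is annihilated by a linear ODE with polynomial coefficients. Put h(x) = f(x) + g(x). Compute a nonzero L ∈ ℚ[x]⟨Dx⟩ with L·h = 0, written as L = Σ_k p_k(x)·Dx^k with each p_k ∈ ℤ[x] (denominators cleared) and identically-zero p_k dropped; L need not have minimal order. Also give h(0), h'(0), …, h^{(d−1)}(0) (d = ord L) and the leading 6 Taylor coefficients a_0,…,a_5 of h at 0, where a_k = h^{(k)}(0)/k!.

f: a_k = 0, 12, 0, -64, 0, 3072/5, …
g: a_k = -2, -2, -2, -2, -2, -2, …
Weyl lclm of L_f,L_g ⇒ L₀ (ord ≤ 3).
L = (32 - 128·x - 1536·x^2)·Dx + (-19 + 32·x + 656·x^2 - 1536·x^3)·Dx^2 + (1 + 15·x + 240·x^3 - 256·x^4)·Dx^3  (order 3).
h: a_k = -2, 10, -2, -66, -2, 3062/5, …
ICs: h(0) = -2, h′(0) = 10, h′′(0) = -4.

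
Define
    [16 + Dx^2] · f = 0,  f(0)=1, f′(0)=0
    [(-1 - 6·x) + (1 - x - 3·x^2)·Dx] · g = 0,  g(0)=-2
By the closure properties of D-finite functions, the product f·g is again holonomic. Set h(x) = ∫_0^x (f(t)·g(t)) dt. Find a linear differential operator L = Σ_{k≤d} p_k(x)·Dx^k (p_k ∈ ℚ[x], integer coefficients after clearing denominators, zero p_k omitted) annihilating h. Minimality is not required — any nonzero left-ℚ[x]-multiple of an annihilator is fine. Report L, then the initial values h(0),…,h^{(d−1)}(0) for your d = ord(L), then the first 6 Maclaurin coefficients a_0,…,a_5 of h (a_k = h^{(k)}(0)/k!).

L = (-10 + 16·x + 48·x^2)·Dx + (2 + 12·x)·Dx^2 + (-1 + x + 3·x^2)·Dx^3  (order 3).
h: a_k = 0, -2, -1, 8/3, 1/2, 14/15, …
ICs: h(0) = 0, h′(0) = -2, h′′(0) = -2.

f: a_k = 1, 0, -8, 0, 32/3, 0, …
g: a_k = -2, -2, -8, -14, -38, -80, …
f·g: L₀ = L_f ⊗_s L_g, ord ≤ 2·1.
∫: right-multiply L₀ by Dx.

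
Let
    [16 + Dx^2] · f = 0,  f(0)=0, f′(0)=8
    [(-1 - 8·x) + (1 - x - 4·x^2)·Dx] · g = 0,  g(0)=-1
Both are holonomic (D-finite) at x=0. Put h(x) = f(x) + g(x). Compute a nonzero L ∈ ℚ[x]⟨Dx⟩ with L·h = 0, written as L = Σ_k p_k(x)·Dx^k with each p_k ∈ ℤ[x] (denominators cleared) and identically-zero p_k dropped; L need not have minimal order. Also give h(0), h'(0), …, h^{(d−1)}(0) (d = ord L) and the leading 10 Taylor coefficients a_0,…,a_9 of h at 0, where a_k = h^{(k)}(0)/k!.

f: a_k = 0, 8, 0, -64/3, 0, 256/15, 0, -2048/315, 0, 4096/2835, …
g: a_k = -1, -1, -5, -9, -29, -65, -181, -441, -1165, -2929, …
f+g: L₀ = lclm(L_f,L_g), ord ≤ 2+1.
L = (-560 - 4608·x - 1664·x^2 - 6144·x^3 - 10240·x^4 - 16384·x^5) + (208 - 272·x - 896·x^2 + 1408·x^3 + 1536·x^4 - 6144·x^5 - 8192·x^6)·Dx + (-35 - 288·x - 104·x^2 - 384·x^3 - 640·x^4 - 1024·x^5)·Dx^2 + (13 - 17·x - 56·x^2 + 88·x^3 + 96·x^4 - 384·x^5 - 512·x^6)·Dx^3  (order 3).
h: a_k = -1, 7, -5, -91/3, -29, -719/15, -181, -140963/315, -1165, -8299619/2835, …
ICs: h(0) = -1, h′(0) = 7, h′′(0) = -10.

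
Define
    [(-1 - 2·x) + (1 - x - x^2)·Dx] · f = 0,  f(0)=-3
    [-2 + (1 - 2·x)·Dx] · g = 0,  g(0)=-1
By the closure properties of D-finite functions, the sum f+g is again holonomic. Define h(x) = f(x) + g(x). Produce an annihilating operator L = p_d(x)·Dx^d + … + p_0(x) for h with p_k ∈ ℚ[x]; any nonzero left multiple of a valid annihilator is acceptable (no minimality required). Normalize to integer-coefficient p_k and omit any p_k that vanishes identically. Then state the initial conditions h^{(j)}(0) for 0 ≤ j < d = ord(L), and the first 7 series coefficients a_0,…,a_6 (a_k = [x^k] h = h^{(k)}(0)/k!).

f: a_k = -3, -3, -6, -9, -15, -24, -39, …
g: a_k = -1, -2, -4, -8, -16, -32, -64, …
h₀=f+g: left-lcm gives L₀, ord ≤ 2.
L = (-12·x + 12·x^2 - 8·x^3) + (4 - 6·x - 6·x^2 + 16·x^3 - 16·x^4)·Dx + (-1 + 5·x - 9·x^2 + 6·x^3 + 2·x^4 - 4·x^5)·Dx^2  (order 2).
h: a_k = -4, -5, -10, -17, -31, -56, -103, …
ICs: h(0) = -4, h′(0) = -5.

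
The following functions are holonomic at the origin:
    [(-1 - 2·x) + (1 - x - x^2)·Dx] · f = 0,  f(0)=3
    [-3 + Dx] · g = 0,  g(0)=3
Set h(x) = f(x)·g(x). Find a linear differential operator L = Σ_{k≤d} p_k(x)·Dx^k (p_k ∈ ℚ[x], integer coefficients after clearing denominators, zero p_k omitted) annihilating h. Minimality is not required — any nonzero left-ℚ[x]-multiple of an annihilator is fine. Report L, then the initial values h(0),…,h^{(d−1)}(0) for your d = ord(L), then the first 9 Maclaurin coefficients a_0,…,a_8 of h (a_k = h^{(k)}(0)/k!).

f: a_k = 3, 3, 6, 9, 15, 24, 39, 63, 102, …
g: a_k = 3, 9, 27/2, 27/2, 81/8, 243/40, 243/80, 729/560, 2187/4480, …
h₀=f·g: eliminate ⇒ L₀, order ≤ 1·1.
L = (4 - x - 3·x^2) + (-1 + x + x^2)·Dx  (order 1).
h: a_k = 9, 36, 171/2, 162, 2223/8, 4581/10, 59607/80, 168993/140, 8752329/4480, …
ICs: h(0) = 9.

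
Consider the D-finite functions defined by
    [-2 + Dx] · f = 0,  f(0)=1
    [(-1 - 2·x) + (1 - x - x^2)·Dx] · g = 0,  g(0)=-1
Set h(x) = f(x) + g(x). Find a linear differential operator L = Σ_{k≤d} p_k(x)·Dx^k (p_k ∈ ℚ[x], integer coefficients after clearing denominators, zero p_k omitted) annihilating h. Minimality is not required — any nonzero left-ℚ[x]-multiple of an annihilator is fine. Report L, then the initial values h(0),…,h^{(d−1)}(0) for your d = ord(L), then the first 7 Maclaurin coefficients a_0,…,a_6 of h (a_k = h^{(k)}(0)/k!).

f: a_k = 1, 2, 2, 4/3, 2/3, 4/15, 4/45, …
g: a_k = -1, -1, -2, -3, -5, -8, -13, …
Weyl lclm of L_f,L_g ⇒ L₀ (ord ≤ 2).
L = (4 + 8·x + 24·x^2 + 8·x^3) + (-14·x - 10·x^2 + 8·x^3 + 4·x^4)·Dx + (-1 + 5·x - x^2 - 6·x^3 - 2·x^4)·Dx^2  (order 2).
h: a_k = 0, 1, 0, -5/3, -13/3, -116/15, -581/45, …
ICs: h(0) = 0, h′(0) = 1.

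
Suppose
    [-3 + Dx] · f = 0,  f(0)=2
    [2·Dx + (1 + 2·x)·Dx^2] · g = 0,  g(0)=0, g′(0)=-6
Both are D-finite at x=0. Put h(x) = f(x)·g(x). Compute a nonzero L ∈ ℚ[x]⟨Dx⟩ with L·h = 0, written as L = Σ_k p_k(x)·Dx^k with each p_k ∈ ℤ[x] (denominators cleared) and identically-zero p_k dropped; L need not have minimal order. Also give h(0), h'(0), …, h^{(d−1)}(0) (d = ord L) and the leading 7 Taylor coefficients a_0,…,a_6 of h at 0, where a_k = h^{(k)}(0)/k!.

f: a_k = 2, 6, 9, 9, 27/4, 81/20, 81/40, …
g: a_k = 0, -6, 6, -8, 12, -96/5, 32, …
L₀ := L_f ⊗_s L_g (sym. prod.), ord ≤ 2.
L = (3 + 18·x) + (-4 - 12·x)·Dx + (1 + 2·x)·Dx^2  (order 2).
h: a_k = 0, -12, -24, -34, -24, -249/10, 1, …
ICs: h(0) = 0, h′(0) = -12.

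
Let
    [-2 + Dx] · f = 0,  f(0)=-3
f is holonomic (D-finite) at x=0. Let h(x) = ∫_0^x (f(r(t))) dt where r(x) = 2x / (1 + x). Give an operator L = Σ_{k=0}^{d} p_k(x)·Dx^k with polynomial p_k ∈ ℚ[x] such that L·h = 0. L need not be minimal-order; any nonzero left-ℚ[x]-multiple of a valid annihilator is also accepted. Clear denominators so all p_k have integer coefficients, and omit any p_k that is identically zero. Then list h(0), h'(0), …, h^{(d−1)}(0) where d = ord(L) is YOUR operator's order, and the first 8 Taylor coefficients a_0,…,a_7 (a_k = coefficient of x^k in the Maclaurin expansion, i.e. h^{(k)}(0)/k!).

f: a_k = -3, -6, -6, -4, -2, -4/5, -4/15, -8/105, …
Substitute x→r, Dx→(1/r')Dx; clear ⇒ L₀.
h=∫h₀ ⇒ L = L₀·Dx.
L = -4·Dx + (1 + 2·x + x^2)·Dx^2  (order 2).
h: a_k = 0, -3, -6, -4, 1, 4/5, -14/15, 44/105, …
ICs: h(0) = 0, h′(0) = -3.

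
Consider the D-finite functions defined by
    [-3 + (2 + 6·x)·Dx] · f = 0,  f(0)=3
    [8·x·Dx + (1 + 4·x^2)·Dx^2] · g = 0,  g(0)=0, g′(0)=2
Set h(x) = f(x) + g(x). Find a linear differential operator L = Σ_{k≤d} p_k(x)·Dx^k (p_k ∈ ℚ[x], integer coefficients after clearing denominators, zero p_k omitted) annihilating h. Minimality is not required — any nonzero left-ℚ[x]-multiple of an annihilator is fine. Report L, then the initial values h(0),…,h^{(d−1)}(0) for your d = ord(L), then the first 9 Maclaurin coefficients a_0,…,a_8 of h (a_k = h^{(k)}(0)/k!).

f: a_k = 3, 9/2, -27/8, 81/16, -1215/128, 5103/256, -45927/1024, 216513/2048, -8444007/32768, …
g: a_k = 0, 2, 0, -8/3, 0, 32/5, 0, -128/7, 0, …
Sum ⇒ L₀ = lclm(L_f,L_g) in ℚ(x)⟨Dx⟩.
L = (-48 - 360·x + 576·x^2 + 864·x^3)·Dx + (-59 - 192·x - 120·x^2 + 2304·x^3 + 3024·x^4)·Dx^2 + (-6 + 14·x + 144·x^2 + 272·x^3 + 672·x^4 + 864·x^5)·Dx^3  (order 3).
h: a_k = 3, 13/2, -27/8, 115/48, -1215/128, 33707/1280, -45927/1024, 1253447/14336, -8444007/32768, …
ICs: h(0) = 3, h′(0) = 13/2, h′′(0) = -27/4.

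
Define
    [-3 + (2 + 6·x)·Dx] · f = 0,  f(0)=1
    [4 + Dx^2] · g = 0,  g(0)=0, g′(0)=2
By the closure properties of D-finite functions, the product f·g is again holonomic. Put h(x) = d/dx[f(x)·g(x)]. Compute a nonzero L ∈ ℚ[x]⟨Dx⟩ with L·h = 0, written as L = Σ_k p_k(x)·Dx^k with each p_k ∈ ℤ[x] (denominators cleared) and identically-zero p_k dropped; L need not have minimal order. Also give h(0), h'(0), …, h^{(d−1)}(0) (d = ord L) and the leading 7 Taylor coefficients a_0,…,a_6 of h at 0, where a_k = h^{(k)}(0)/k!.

L = (1453 + 11712·x + 26784·x^2 + 27648·x^3 + 20736·x^4) + (132 - 756·x - 5184·x^2 - 5184·x^3)·Dx + (172 + 1416·x + 4428·x^2 + 6912·x^3 + 5184·x^4)·Dx^2  (order 2).
h: a_k = 2, 6, -43/4, 11/2, -4379/192, 21963/320, -838883/4608, …
ICs: h(0) = 2, h′(0) = 6.

f: a_k = 1, 3/2, -9/8, 27/16, -405/128, 1701/256, -15309/1024, …
g: a_k = 0, 2, 0, -4/3, 0, 4/15, 0, …
L₀ := L_f ⊗_s L_g (sym. prod.), ord ≤ 2.
Derive L from L₀ (diff closure).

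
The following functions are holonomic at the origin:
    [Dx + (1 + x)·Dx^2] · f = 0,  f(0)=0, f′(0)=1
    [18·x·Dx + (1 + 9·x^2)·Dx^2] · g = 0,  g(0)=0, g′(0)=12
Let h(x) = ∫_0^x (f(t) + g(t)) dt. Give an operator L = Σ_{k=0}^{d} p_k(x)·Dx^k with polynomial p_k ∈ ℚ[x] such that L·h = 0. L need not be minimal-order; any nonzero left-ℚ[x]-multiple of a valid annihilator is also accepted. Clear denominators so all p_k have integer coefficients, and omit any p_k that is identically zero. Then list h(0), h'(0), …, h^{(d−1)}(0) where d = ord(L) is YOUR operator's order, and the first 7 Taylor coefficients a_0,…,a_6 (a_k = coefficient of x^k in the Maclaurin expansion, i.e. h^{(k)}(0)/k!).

L = (-18 - 54·x + 486·x^2 + 162·x^3)·Dx^2 + (-20 - 36·x + 432·x^2 + 972·x^3 + 324·x^4)·Dx^3 + (-1 + 17·x + 18·x^2 + 162·x^3 + 243·x^4 + 81·x^5)·Dx^4  (order 4).
h: a_k = 0, 0, 13/2, -1/6, -107/12, -1/20, 973/30, …
ICs: h(0) = 0, h′(0) = 0, h′′(0) = 13, h′′′(0) = -1.

f: a_k = 0, 1, -1/2, 1/3, -1/4, 1/5, -1/6, …
g: a_k = 0, 12, 0, -36, 0, 972/5, 0, …
L₀ := lclm(L_f,L_g); ord L₀ ≤ 2+2.
h=∫h₀ ⇒ L = L₀·Dx.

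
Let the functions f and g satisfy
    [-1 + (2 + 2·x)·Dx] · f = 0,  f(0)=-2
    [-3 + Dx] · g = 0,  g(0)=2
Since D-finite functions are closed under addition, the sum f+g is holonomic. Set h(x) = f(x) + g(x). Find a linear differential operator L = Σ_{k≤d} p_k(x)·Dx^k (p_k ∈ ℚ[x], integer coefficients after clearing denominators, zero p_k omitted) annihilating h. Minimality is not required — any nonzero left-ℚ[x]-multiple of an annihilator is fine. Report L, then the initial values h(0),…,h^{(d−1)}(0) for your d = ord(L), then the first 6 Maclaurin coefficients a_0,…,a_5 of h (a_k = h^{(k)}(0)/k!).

f: a_k = -2, -1, 1/4, -1/8, 5/64, -7/128, …
g: a_k = 2, 6, 9, 9, 27/4, 81/20, …
h₀=f+g: left-lcm gives L₀, ord ≤ 2.
L = (21 + 18·x) + (-37 - 72·x - 36·x^2)·Dx + (10 + 22·x + 12·x^2)·Dx^2  (order 2).
h: a_k = 0, 5, 37/4, 71/8, 437/64, 2557/640, …
ICs: h(0) = 0, h′(0) = 5.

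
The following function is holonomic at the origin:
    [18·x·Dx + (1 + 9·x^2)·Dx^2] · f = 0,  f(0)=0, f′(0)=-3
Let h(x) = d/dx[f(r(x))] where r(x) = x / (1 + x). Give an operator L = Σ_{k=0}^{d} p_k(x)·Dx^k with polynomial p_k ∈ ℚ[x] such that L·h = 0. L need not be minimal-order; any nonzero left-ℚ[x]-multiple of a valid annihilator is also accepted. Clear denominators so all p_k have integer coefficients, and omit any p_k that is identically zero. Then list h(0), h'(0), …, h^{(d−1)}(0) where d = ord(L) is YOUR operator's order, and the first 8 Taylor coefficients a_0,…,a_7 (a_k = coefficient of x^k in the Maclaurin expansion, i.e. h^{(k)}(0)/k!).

f: a_k = 0, -3, 0, 9, 0, -243/5, 0, 2187/7, …
L₀ from L_f via x↦r, Dx↦r'^{-1}Dx.
Derive L from L₀ (diff closure).
L = (2 + 20·x) + (1 + 2·x + 10·x^2)·Dx  (order 1).
h: a_k = -3, 6, 18, -96, 12, 936, -1992, -5376, …
ICs: h(0) = -3.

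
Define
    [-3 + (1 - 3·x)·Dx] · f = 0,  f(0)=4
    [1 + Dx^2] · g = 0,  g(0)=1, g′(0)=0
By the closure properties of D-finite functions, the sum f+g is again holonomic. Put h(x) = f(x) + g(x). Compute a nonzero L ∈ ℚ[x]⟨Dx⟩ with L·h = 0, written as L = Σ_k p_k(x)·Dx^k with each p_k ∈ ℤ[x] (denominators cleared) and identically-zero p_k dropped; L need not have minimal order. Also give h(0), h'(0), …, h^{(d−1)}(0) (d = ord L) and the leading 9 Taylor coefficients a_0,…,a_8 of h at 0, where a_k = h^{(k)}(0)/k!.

f: a_k = 4, 12, 36, 108, 324, 972, 2916, 8748, 26244, …
g: a_k = 1, 0, -1/2, 0, 1/24, 0, -1/720, 0, 1/40320, …
f+g: L₀ = lclm(L_f,L_g), ord ≤ 1+2.
L = (165 - 18·x + 27·x^2) + (-19 + 63·x - 27·x^2 + 27·x^3)·Dx + (165 - 18·x + 27·x^2)·Dx^2 + (-19 + 63·x - 27·x^2 + 27·x^3)·Dx^3  (order 3).
h: a_k = 5, 12, 71/2, 108, 7777/24, 972, 2099519/720, 8748, 1058158081/40320, …
ICs: h(0) = 5, h′(0) = 12, h′′(0) = 71.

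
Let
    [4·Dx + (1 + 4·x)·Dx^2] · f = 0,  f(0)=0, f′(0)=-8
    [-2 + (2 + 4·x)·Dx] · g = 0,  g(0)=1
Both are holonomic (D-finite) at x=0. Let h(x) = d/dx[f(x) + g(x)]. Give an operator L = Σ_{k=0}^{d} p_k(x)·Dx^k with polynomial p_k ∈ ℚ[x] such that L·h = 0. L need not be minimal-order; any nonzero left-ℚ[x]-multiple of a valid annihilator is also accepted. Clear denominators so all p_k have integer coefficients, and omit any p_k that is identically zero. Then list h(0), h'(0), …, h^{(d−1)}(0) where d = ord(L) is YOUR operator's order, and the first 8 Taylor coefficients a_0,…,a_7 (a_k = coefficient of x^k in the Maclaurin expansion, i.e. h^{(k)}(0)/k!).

f: a_k = 0, -8, 16, -128/3, 128, -2048/5, 4096/3, -32768/7, …
g: a_k = 1, 1, -1/2, 1/2, -5/8, 7/8, -21/16, 33/16, …
h₀=f+g: left-lcm gives L₀, ord ≤ 3.
Differentiate: ansatz ord ≤ ord L₀ ⇒ L.
L = (20 + 16·x) + (29 + 104·x + 80·x^2)·Dx + (3 + 22·x + 48·x^2 + 32·x^3)·Dx^2  (order 2).
h: a_k = -7, 31, -253/2, 1019/2, -16349/8, 65473/8, -524057/16, 2096723/16, …
ICs: h(0) = -7, h′(0) = 31.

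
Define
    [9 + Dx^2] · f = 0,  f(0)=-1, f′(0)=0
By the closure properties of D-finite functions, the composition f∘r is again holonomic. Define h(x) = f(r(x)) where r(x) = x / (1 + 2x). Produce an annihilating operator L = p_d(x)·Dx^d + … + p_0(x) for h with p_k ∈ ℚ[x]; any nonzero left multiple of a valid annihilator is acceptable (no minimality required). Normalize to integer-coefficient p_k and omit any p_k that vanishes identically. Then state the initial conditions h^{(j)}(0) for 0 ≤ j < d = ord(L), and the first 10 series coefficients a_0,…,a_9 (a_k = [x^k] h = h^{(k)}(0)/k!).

L = 9 + (4 + 24·x + 48·x^2 + 32·x^3)·Dx + (1 + 8·x + 24·x^2 + 32·x^3 + 16·x^4)·Dx^2  (order 2).
h: a_k = -1, 0, 9/2, -18, 405/8, -117, 18081/80, -6723/20, 188955/896, 276921/280, …
ICs: h(0) = -1, h′(0) = 0.

f: a_k = -1, 0, 9/2, 0, -27/8, 0, 81/80, 0, -729/4480, 0, …
Change of var in L_f (x↦r) gives L₀.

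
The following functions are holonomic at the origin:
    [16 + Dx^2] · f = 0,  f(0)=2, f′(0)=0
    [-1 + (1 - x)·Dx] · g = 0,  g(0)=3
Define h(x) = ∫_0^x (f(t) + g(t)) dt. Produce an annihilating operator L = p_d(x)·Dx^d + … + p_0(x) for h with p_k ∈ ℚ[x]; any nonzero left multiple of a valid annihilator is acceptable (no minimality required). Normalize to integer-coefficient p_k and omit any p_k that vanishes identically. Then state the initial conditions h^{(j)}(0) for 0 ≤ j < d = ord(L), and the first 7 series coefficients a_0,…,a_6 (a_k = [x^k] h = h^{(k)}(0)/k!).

f: a_k = 2, 0, -16, 0, 64/3, 0, -512/45, …
g: a_k = 3, 3, 3, 3, 3, 3, 3, …
Weyl lclm of L_f,L_g ⇒ L₀ (ord ≤ 3).
h=∫h₀ ⇒ L = L₀·Dx.
L = (-176 + 256·x - 128·x^2)·Dx + (144 - 400·x + 384·x^2 - 128·x^3)·Dx^2 + (-11 + 16·x - 8·x^2)·Dx^3 + (9 - 25·x + 24·x^2 - 8·x^3)·Dx^4  (order 4).
h: a_k = 0, 5, 3/2, -13/3, 3/4, 73/15, 1/2, …
ICs: h(0) = 0, h′(0) = 5, h′′(0) = 3, h′′′(0) = -26.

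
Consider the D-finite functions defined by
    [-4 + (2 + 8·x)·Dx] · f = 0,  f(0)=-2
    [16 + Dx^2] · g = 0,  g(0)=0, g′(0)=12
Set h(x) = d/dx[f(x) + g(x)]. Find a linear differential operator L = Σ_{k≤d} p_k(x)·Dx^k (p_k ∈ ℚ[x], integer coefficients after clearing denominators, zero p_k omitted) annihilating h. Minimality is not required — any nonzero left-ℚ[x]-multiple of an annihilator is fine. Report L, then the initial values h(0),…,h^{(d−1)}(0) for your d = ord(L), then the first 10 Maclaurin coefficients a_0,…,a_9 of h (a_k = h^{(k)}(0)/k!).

L = (-608 - 1024·x - 2048·x^2) + (-112 - 960·x - 3072·x^2 - 4096·x^3)·Dx + (-38 - 64·x - 128·x^2)·Dx^2 + (-7 - 60·x - 192·x^2 - 256·x^3)·Dx^3  (order 3).
h: a_k = 8, 8, -120, 80, -152, 1008, -56464/15, 13728, -5403352/105, 194480, …
ICs: h(0) = 8, h′(0) = 8, h′′(0) = -240.

f: a_k = -2, -4, 4, -8, 20, -56, 168, -528, 1716, -5720, …
g: a_k = 0, 12, 0, -32, 0, 128/5, 0, -1024/105, 0, 2048/945, …
h₀=f+g: left-lcm gives L₀, ord ≤ 3.
Derive L from L₀ (diff closure).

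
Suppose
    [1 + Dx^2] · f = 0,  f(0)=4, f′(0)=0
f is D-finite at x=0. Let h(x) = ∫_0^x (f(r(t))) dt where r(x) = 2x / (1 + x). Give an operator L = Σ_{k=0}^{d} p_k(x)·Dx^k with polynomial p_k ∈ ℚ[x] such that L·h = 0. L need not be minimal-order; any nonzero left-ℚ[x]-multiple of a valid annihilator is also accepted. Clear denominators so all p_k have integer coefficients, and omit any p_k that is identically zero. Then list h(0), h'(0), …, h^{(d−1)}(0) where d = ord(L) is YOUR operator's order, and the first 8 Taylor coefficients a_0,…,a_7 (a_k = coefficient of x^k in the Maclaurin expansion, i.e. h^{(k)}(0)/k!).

f: a_k = 4, 0, -2, 0, 1/6, 0, -1/180, 0, …
h₀=f(r): pull back L_f along r ⇒ L₀.
h=∫h₀ ⇒ L = L₀·Dx.
L = 4·Dx + (2 + 6·x + 6·x^2 + 2·x^3)·Dx^2 + (1 + 4·x + 6·x^2 + 4·x^3 + x^4)·Dx^3  (order 3).
h: a_k = 0, 4, 0, -8/3, 4, -64/15, 32/9, -88/45, …
ICs: h(0) = 0, h′(0) = 4, h′′(0) = 0.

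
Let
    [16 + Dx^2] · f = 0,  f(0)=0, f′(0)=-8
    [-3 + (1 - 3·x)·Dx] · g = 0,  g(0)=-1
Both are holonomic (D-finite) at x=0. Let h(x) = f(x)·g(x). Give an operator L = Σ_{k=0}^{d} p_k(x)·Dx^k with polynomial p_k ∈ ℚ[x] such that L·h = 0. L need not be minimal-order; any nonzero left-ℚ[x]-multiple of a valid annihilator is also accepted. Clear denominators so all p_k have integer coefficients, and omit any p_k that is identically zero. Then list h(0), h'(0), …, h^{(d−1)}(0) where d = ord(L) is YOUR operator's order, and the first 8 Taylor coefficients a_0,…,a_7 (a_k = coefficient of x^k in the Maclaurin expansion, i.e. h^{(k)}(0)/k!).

L = (-16 + 48·x) + 6·Dx + (-1 + 3·x)·Dx^2  (order 2).
h: a_k = 0, 8, 24, 152/3, 152, 7096/15, 7096/5, 1339096/315, …
ICs: h(0) = 0, h′(0) = 8.

f: a_k = 0, -8, 0, 64/3, 0, -256/15, 0, 2048/315, …
g: a_k = -1, -3, -9, -27, -81, -243, -729, -2187, …
h₀=f·g: eliminate ⇒ L₀, order ≤ 2·1.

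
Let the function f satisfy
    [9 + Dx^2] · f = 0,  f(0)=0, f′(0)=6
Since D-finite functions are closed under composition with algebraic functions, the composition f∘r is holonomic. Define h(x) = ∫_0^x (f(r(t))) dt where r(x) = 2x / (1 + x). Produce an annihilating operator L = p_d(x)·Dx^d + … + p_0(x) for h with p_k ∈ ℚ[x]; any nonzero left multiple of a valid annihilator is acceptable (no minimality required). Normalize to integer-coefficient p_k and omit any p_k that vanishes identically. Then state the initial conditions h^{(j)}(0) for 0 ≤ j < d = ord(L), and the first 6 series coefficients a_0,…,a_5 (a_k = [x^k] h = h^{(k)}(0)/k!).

f: a_k = 0, 6, 0, -9, 0, 81/20, …
f∘r: x↦r, Dx↦Dx/r' in L_f ⇒ L₀.
Integrate: L := L₀·Dx.
L = 36·Dx + (2 + 6·x + 6·x^2 + 2·x^3)·Dx^2 + (1 + 4·x + 6·x^2 + 4·x^3 + x^4)·Dx^3  (order 3).
h: a_k = 0, 0, 6, -4, -15, 204/5, …
ICs: h(0) = 0, h′(0) = 0, h′′(0) = 12.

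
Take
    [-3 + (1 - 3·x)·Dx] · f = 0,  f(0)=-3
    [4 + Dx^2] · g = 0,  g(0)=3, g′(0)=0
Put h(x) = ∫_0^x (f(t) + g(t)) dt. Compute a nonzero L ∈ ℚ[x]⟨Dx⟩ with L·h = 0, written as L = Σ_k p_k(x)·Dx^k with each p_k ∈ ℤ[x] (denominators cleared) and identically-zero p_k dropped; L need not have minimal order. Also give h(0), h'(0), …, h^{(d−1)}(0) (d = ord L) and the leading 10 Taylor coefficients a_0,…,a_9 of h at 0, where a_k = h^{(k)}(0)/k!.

f: a_k = -3, -9, -27, -81, -243, -729, -2187, -6561, -19683, -59049, …
g: a_k = 3, 0, -6, 0, 2, 0, -4/15, 0, 2/105, 0, …
f+g: L₀ = lclm(L_f,L_g), ord ≤ 1+2.
Integrate: L := L₀·Dx.
L = (348 - 144·x + 216·x^2)·Dx + (-44 + 180·x - 216·x^2 + 216·x^3)·Dx^2 + (87 - 36·x + 54·x^2)·Dx^3 + (-11 + 45·x - 54·x^2 + 54·x^3)·Dx^4  (order 4).
h: a_k = 0, 0, -9/2, -11, -81/4, -241/5, -243/2, -4687/15, -6561/8, -2066713/945, …
ICs: h(0) = 0, h′(0) = 0, h′′(0) = -9, h′′′(0) = -66.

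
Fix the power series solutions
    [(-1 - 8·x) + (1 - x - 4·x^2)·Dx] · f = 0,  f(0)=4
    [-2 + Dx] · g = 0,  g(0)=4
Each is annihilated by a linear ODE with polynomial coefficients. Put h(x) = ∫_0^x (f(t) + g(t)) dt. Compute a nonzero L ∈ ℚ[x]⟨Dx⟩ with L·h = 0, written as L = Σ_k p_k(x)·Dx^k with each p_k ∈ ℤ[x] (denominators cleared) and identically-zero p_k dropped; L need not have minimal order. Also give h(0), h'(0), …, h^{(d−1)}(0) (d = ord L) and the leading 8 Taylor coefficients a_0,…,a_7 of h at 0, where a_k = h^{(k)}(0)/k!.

f: a_k = 4, 4, 20, 36, 116, 260, 724, 1764, …
g: a_k = 4, 8, 8, 16/3, 8/3, 16/15, 16/45, 32/315, …
f+g: L₀ = lclm(L_f,L_g), ord ≤ 1+1.
h=∫₀ˣh₀: take L = L₀·Dx.
L = (-16 - 20·x - 240·x^2 - 128·x^3)·Dx + (6 + 32·x + 124·x^2 - 32·x^3 - 64·x^4)·Dx^2 + (1 - 11·x - 2·x^2 + 48·x^3 + 32·x^4)·Dx^3  (order 3).
h: a_k = 0, 8, 6, 28/3, 31/3, 356/15, 1958/45, 32596/315, …
ICs: h(0) = 0, h′(0) = 8, h′′(0) = 12.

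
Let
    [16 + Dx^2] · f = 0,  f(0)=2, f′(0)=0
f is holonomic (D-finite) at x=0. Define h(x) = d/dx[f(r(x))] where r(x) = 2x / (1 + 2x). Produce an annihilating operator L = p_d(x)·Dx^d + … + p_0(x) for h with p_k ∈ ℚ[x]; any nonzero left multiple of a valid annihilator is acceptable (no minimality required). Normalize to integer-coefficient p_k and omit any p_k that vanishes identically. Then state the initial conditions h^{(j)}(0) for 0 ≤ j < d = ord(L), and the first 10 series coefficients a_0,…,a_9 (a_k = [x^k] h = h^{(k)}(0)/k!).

L = (88 + 96·x + 96·x^2) + (12 + 72·x + 144·x^2 + 96·x^3)·Dx + (1 + 8·x + 24·x^2 + 32·x^3 + 16·x^4)·Dx^2  (order 2).
h: a_k = 0, -128, 768, -5120/3, -10240/3, 702464/15, -1175552/5, 51478528/63, -73465856/35, 9604726784/2835, …
ICs: h(0) = 0, h′(0) = -128.

f: a_k = 2, 0, -16, 0, 64/3, 0, -512/45, 0, 1024/315, 0, …
Substitute x→r, Dx→(1/r')Dx; clear ⇒ L₀.
h₀' ⇒ L via d/dx closure of L₀.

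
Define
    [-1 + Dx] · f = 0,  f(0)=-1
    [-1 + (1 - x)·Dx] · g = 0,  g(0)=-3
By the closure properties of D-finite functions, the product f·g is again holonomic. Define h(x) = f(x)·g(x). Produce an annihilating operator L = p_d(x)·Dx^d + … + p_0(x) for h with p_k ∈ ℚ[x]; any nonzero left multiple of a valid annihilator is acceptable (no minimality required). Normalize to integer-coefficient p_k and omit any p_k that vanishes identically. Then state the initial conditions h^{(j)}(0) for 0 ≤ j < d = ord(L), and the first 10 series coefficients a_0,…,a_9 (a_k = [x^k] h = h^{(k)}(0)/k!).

f: a_k = -1, -1, -1/2, -1/6, -1/24, -1/120, -1/720, -1/5040, -1/40320, -1/362880, …
g: a_k = -3, -3, -3, -3, -3, -3, -3, -3, -3, -3, …
L₀ := L_f ⊗_s L_g (sym. prod.), ord ≤ 1.
L = (2 - x) + (-1 + x)·Dx  (order 1).
h: a_k = 3, 6, 15/2, 8, 65/8, 163/20, 1957/240, 685/84, 109601/13440, 98641/12096, …
ICs: h(0) = 3.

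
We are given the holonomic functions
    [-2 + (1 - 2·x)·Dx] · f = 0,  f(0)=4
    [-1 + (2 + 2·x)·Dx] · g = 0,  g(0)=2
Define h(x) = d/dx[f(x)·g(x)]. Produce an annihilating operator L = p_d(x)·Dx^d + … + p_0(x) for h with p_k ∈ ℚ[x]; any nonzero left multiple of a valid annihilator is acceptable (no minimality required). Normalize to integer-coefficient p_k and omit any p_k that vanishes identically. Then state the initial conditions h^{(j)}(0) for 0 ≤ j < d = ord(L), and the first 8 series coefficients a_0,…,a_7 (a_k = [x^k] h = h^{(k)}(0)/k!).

L = (39 + 60·x + 12·x^2) + (-10 + 6·x + 24·x^2 + 8·x^3)·Dx  (order 1).
h: a_k = 20, 78, 471/2, 2507/4, 50175/32, 240777/64, 2247483/256, 10273779/512, …
ICs: h(0) = 20.

f: a_k = 4, 8, 16, 32, 64, 128, 256, 512, …
g: a_k = 2, 1, -1/4, 1/8, -5/64, 7/128, -21/512, 33/1024, …
h₀=f·g: eliminate ⇒ L₀, order ≤ 1·1.
h=h₀': d/dx-closure on L₀ ⇒ L.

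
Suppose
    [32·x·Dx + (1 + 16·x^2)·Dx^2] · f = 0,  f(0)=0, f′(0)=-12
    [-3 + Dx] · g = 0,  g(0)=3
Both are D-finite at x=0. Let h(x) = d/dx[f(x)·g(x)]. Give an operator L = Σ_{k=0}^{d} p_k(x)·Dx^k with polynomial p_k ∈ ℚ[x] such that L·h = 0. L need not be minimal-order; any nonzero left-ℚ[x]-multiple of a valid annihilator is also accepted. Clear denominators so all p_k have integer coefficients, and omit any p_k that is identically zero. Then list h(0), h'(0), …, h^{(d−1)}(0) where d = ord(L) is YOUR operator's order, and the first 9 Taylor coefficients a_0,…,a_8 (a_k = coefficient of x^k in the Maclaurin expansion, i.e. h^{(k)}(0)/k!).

f: a_k = 0, -12, 0, 64, 0, -3072/5, 0, 49152/7, 0, …
g: a_k = 3, 9, 27/2, 27/2, 81/8, 243/40, 243/80, 729/560, 2187/4480, …
L₀ := L_f ⊗_s L_g (sym. prod.), ord ≤ 2.
h=h₀': d/dx-closure on L₀ ⇒ L.
L = (-69 - 576·x + 5472·x^2 - 9216·x^3 + 6912·x^4) + (14 + 288·x - 2112·x^2 + 4608·x^3 - 4608·x^4)·Dx + (3 - 32·x + 96·x^2 - 512·x^3 + 768·x^4)·Dx^2  (order 2).
h: a_k = -36, -216, 90, 1656, -11007/2, -28431, 1873521/20, 15476778/35, -1747701801/1120, …
ICs: h(0) = -36, h′(0) = -216.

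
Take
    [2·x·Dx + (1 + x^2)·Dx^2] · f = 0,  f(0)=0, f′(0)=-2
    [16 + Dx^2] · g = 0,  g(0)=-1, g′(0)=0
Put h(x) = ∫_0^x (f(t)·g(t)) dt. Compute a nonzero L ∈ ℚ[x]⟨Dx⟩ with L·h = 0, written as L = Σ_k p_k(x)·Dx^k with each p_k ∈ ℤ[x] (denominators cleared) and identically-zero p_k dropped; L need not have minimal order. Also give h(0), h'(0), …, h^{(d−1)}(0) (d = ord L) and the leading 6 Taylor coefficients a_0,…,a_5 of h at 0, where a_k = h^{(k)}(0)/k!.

f: a_k = 0, -2, 0, 2/3, 0, -2/5, …
g: a_k = -1, 0, 8, 0, -32/3, 0, …
f·g: L₀ = L_f ⊗_s L_g, ord ≤ 2·2.
h=∫₀ˣh₀: take L = L₀·Dx.
L = (5440 + 19136·x^2 + 25856·x^4 + 16384·x^6 + 4096·x^8)·Dx + (1152·x + 3200·x^3 + 3072·x^5 + 1024·x^7)·Dx^2 + (612 + 2252·x^2 + 3168·x^4 + 2048·x^6 + 512·x^8)·Dx^3 + (72·x + 200·x^3 + 192·x^5 + 64·x^7)·Dx^4 + (17 + 66·x^2 + 97·x^4 + 64·x^6 + 16·x^8)·Dx^5  (order 5).
h: a_k = 0, 0, 1, 0, -25/6, 0, …
ICs: h(0) = 0, h′(0) = 0, h′′(0) = 2, h′′′(0) = 0, h′′′′(0) = -100.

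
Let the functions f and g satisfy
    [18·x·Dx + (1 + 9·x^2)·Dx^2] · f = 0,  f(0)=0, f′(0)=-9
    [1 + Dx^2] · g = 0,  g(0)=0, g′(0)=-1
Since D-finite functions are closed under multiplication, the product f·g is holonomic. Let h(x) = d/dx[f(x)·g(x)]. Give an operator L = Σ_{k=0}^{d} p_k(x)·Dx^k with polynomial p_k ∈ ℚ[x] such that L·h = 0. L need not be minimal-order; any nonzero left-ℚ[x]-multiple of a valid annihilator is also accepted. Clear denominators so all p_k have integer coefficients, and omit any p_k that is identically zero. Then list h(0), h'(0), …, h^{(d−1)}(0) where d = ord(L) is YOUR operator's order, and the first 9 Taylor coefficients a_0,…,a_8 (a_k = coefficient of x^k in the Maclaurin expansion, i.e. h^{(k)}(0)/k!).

L = (38998 + 738774·x^2 + 15162957·x^4 + 3032640·x^6 - 78732·x^8 - 1771470·x^10 + 531441·x^12) + (20772·x + 1033884·x^3 + 7902360·x^5 + 2624400·x^7 + 1180980·x^9 + 2125764·x^11)·Dx + (39368 + 755028·x^2 + 15369750·x^4 + 3887028·x^6 + 314928·x^8 - 1417176·x^10 + 1062882·x^12)·Dx^2 + (20772·x + 1033884·x^3 + 7902360·x^5 + 2624400·x^7 + 1180980·x^9 + 2125764·x^11)·Dx^3 + (370 + 16254·x^2 + 206793·x^4 + 854388·x^6 + 393660·x^8 + 354294·x^10 + 531441·x^12)·Dx^4  (order 4).
h: a_k = 0, 18, 0, -114, 0, 3609/4, 0, -15389/2, 0, …
ICs: h(0) = 0, h′(0) = 18, h′′(0) = 0, h′′′(0) = -684.

f: a_k = 0, -9, 0, 27, 0, -729/5, 0, 6561/7, 0, …
g: a_k = 0, -1, 0, 1/6, 0, -1/120, 0, 1/5040, 0, …
Sym-product of L_f,L_g gives L₀ (≤ ord 4).
h=h₀': d/dx-closure on L₀ ⇒ L.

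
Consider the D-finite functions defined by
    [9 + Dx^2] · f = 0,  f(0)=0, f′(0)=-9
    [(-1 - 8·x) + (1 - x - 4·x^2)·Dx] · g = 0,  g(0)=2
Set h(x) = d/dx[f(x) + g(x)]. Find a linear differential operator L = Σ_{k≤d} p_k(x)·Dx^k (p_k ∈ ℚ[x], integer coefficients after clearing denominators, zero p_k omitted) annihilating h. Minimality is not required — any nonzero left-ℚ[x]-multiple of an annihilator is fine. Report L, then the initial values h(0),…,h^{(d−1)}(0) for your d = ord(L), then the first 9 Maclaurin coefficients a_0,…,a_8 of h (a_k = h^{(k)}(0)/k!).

f: a_k = 0, -9, 0, 27/2, 0, -243/40, 0, 729/560, 0, …
g: a_k = 2, 2, 10, 18, 58, 130, 362, 882, 2330, …
f+g: L₀ = lclm(L_f,L_g), ord ≤ 2+1.
h=h₀': d/dx-closure on L₀ ⇒ L.
L = (2358 + 13068·x + 57006·x^2 + 38520·x^3 + 83520·x^4 + 31104·x^5 + 41472·x^6) + (-189 - 1413·x + 1251·x^2 + 4203·x^3 + 5580·x^4 + 11952·x^5 + 12096·x^6 + 13824·x^7)·Dx + (262 + 1452·x + 6334·x^2 + 4280·x^3 + 9280·x^4 + 3456·x^5 + 4608·x^6)·Dx^2 + (-21 - 157·x + 139·x^2 + 467·x^3 + 620·x^4 + 1328·x^5 + 1344·x^6 + 1536·x^7)·Dx^3  (order 3).
h: a_k = -7, 20, 189/2, 232, 4957/8, 2172, 494649/80, 18640, 236187999/4480, …
ICs: h(0) = -7, h′(0) = 20, h′′(0) = 189.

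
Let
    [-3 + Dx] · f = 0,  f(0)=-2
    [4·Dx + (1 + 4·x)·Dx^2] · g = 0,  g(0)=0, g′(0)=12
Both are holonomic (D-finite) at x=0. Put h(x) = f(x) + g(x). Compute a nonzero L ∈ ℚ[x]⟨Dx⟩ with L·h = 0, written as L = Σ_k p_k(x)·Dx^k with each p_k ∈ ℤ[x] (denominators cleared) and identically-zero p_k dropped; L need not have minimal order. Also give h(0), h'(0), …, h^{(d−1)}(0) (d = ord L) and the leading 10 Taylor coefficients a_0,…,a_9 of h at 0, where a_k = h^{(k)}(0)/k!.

f: a_k = -2, -6, -9, -9, -27/4, -81/20, -81/40, -243/280, -729/2240, -243/2240, …
g: a_k = 0, 12, -24, 64, -192, 3072/5, -2048, 49152/7, -24576, 262144/3, …
L₀ := lclm(L_f,L_g); ord L₀ ≤ 1+2.
L = (-132 - 144·x)·Dx + (23 - 72·x - 144·x^2)·Dx^2 + (7 + 40·x + 48·x^2)·Dx^3  (order 3).
h: a_k = -2, 6, -33, 55, -795/4, 12207/20, -82001/40, 1965837/280, -55050969/2240, 587201831/6720, …
ICs: h(0) = -2, h′(0) = 6, h′′(0) = -66.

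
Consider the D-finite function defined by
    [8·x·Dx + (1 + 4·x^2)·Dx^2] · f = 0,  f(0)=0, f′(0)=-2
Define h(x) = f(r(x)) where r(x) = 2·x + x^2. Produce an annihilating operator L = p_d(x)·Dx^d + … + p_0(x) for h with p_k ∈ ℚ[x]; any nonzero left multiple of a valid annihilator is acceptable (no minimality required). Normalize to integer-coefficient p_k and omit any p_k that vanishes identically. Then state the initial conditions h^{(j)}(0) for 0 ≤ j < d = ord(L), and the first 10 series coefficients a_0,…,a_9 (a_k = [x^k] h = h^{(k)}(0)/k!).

L = (-1 + 32·x + 64·x^2 + 48·x^3 + 12·x^4)·Dx + (1 + x + 16·x^2 + 32·x^3 + 20·x^4 + 4·x^5)·Dx^2  (order 2).
h: a_k = 0, -4, -2, 64/3, 32, -944/5, -1528/3, 12800/7, 7936, -152128/9, …
ICs: h(0) = 0, h′(0) = -4.

f: a_k = 0, -2, 0, 8/3, 0, -32/5, 0, 128/7, 0, -512/9, …
Change of var in L_f (x↦r) gives L₀.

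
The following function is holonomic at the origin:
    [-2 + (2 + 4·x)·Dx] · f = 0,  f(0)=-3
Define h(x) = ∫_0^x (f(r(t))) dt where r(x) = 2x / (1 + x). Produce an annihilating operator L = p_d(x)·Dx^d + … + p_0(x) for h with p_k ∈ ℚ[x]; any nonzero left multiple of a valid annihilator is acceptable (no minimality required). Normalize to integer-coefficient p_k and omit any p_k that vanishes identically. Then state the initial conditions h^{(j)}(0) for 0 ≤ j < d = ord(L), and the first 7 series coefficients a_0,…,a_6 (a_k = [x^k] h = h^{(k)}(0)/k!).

L = -2·Dx + (1 + 6·x + 5·x^2)·Dx^2  (order 2).
h: a_k = 0, -3, -3, 4, -15/2, 18, -51, …
ICs: h(0) = 0, h′(0) = -3.

f: a_k = -3, -3, 3/2, -3/2, 15/8, -21/8, 63/16, …
h₀=f(r): pull back L_f along r ⇒ L₀.
Integrate: L := L₀·Dx.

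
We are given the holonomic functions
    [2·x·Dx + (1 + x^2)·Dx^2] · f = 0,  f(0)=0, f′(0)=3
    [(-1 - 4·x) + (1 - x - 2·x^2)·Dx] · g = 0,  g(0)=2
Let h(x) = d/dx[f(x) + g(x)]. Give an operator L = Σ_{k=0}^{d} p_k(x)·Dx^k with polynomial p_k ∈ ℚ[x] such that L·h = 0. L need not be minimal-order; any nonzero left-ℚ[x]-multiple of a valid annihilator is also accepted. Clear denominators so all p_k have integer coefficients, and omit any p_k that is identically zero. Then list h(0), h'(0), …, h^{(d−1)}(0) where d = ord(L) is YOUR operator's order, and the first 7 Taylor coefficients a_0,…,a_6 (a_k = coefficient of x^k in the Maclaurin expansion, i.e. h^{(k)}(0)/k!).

f: a_k = 0, 3, 0, -1, 0, 3/5, 0, …
g: a_k = 2, 2, 6, 10, 22, 42, 86, …
L₀ := lclm(L_f,L_g); ord L₀ ≤ 2+1.
h₀' ⇒ L via d/dx closure of L₀.
L = (6 - 24·x - 162·x^2 - 240·x^3 - 384·x^4 - 48·x^6) + (-16 - 74·x - 88·x^2 - 226·x^3 - 212·x^4 - 304·x^5 - 12·x^6 - 48·x^7)·Dx + (3 + 4·x + 8·x^2 - 28·x^3 - 27·x^4 - 36·x^5 - 40·x^6 - 4·x^7 - 8·x^8)·Dx^2  (order 2).
h: a_k = 5, 12, 27, 88, 213, 516, 1187, …
ICs: h(0) = 5, h′(0) = 12.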